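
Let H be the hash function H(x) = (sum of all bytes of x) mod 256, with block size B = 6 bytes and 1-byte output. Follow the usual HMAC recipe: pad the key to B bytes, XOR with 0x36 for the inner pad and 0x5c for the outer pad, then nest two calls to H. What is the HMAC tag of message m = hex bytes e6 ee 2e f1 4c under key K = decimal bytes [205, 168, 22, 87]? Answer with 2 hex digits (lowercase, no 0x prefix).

57

Key decimal bytes [205, 168, 22, 87] = cd a8 16 57 is 4 bytes ≤ B = 6; zero-pad to 6 bytes: K' = cd a8 16 57 00 00.
K' ⊕ ipad = fb 9e 20 61 36 36.  K' ⊕ opad = 91 f4 4a 0b 5c 5c.
Inner input = (K'⊕ipad) ∥ m = fb 9e 20 61 36 36 ∥ e6 ee 2e f1 4c.
Inner hash: sum = 251+158+32+97+54+54+230+238+46+241+76 = 1477; mod 256 = 197 → c5.
Outer input = (K'⊕opad) ∥ inner = 91 f4 4a 0b 5c 5c ∥ c5.
Outer hash (tag): sum = 145+244+74+11+92+92+197 = 855; mod 256 = 87 → 57.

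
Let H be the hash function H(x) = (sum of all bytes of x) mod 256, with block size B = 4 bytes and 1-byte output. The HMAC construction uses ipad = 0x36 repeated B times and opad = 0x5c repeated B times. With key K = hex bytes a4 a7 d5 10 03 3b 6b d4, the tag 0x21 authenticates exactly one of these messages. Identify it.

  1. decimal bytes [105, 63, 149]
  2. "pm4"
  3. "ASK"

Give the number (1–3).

Key hex bytes a4 a7 d5 10 03 3b 6b d4 is 8 bytes > B = 4, so hash it first: H(key) = ad, then zero-pad to 4 bytes: K' = ad 00 00 00.
K' ⊕ ipad = 9b 36 36 36; K' ⊕ opad = f1 5c 5c 5c.
m1: inner = H(9b 36 36 36 69 3f 95) = 7a; tag = H(f1 5c 5c 5c 7a) = 7f
m2: inner = H(9b 36 36 36 70 6d 34) = 4e; tag = H(f1 5c 5c 5c 4e) = 53
m3: inner = H(9b 36 36 36 41 53 4b) = 1c; tag = H(f1 5c 5c 5c 1c) = 21 ← matches

3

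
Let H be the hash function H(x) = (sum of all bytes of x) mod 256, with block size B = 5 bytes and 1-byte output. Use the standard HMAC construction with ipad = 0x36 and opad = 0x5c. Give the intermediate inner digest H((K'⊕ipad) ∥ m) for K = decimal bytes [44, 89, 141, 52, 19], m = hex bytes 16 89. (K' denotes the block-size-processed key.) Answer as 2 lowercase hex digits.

Key decimal bytes [44, 89, 141, 52, 19] = 2c 59 8d 34 13 is exactly B = 5 bytes: K' = 2c 59 8d 34 13.
K' ⊕ ipad = 1a 6f bb 02 25.
Inner input = 1a 6f bb 02 25 ∥ 16 89.
Inner hash: sum = 26+111+187+2+37+22+137 = 522; mod 256 = 10 → 0a.

0a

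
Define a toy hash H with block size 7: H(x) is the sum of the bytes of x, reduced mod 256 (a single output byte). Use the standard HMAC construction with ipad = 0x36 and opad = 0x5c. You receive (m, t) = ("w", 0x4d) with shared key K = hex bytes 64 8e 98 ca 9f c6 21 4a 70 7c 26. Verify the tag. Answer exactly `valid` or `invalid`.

valid

Key hex bytes 64 8e 98 ca 9f c6 21 4a 70 7c 26 is 11 bytes > B = 7, so hash it first: H(key) = 36, then zero-pad to 7 bytes: K' = 36 00 00 00 00 00 00.
K' ⊕ ipad = 00 36 36 36 36 36 36; K' ⊕ opad = 6a 5c 5c 5c 5c 5c 5c.
Inner hash: sum = 0+54+54+54+54+54+54+119 = 443; mod 256 = 187 → bb.
Outer hash (recomputed tag): sum = 106+92+92+92+92+92+92+187 = 845; mod 256 = 77 → 4d.
Recomputed tag = 4d; claimed = 4d → match.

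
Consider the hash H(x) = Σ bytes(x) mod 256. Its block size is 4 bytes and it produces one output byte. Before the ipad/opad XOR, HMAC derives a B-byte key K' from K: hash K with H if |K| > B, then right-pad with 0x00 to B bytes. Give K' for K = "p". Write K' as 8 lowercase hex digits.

70000000

Key "p" = 70 is 1 byte ≤ B = 4; zero-pad to 4 bytes: K' = 70 00 00 00.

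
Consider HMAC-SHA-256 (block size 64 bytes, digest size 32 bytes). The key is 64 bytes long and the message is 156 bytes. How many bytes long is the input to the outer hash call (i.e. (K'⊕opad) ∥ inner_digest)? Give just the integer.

Key is 64 ≤ 64 bytes, zero-padded: |K'| = 64.
Outer input = (K'⊕opad) ∥ H(inner) → 64 + 32 = 96 bytes.

96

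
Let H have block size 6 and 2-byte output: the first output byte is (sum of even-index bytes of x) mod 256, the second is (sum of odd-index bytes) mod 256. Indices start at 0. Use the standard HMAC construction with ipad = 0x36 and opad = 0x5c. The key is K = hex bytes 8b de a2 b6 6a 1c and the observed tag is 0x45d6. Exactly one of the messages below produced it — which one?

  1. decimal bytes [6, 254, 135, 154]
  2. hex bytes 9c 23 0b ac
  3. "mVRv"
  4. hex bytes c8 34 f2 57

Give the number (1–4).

Key hex bytes 8b de a2 b6 6a 1c is exactly B = 6 bytes: K' = 8b de a2 b6 6a 1c.
K' ⊕ ipad = bd e8 94 80 5c 2a; K' ⊕ opad = d7 82 fe ea 36 40.
m1: inner = H(bd e8 94 80 5c 2a 06 fe 87 9a) = 3a 2a; tag = H(d7 82 fe ea 36 40 3a 2a) = 45d6 ← matches
m2: inner = H(bd e8 94 80 5c 2a 9c 23 0b ac) = 54 61; tag = H(d7 82 fe ea 36 40 54 61) = 5f0d
m3: inner = H(bd e8 94 80 5c 2a 6d 56 52 76) = 6c 5e; tag = H(d7 82 fe ea 36 40 6c 5e) = 770a
m4: inner = H(bd e8 94 80 5c 2a c8 34 f2 57) = 67 1d; tag = H(d7 82 fe ea 36 40 67 1d) = 72c9

1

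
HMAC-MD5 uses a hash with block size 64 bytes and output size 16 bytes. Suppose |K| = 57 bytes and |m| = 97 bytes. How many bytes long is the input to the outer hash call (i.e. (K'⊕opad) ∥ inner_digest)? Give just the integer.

80

Key is 57 ≤ 64 bytes, zero-padded: |K'| = 64.
Outer input = (K'⊕opad) ∥ H(inner) → 64 + 16 = 80 bytes.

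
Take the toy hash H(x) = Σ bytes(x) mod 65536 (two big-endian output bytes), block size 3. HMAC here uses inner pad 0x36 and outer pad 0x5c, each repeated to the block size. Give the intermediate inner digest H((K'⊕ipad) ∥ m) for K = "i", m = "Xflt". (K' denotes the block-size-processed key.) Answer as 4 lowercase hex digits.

Key "i" = 69 is 1 byte ≤ B = 3; zero-pad to 3 bytes: K' = 69 00 00.
K' ⊕ ipad = 5f 36 36.
Inner input = 5f 36 36 ∥ 58 66 6c 74.
Inner hash: sum = 95+54+54+88+102+108+116 = 617 → 02 69.

0269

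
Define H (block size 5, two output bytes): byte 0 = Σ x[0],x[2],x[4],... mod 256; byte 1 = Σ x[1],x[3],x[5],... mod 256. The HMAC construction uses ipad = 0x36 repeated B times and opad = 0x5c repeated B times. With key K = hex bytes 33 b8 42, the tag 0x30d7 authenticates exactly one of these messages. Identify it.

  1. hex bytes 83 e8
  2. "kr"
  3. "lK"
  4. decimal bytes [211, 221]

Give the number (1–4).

1

Key hex bytes 33 b8 42 is 3 bytes ≤ B = 5; zero-pad to 5 bytes: K' = 33 b8 42 00 00.
K' ⊕ ipad = 05 8e 74 36 36; K' ⊕ opad = 6f e4 1e 5c 5c.
m1: inner = H(05 8e 74 36 36 83 e8) = 97 47; tag = H(6f e4 1e 5c 5c 97 47) = 30d7 ← matches
m2: inner = H(05 8e 74 36 36 6b 72) = 21 2f; tag = H(6f e4 1e 5c 5c 21 2f) = 1861
m3: inner = H(05 8e 74 36 36 6c 4b) = fa 30; tag = H(6f e4 1e 5c 5c fa 30) = 193a
m4: inner = H(05 8e 74 36 36 d3 dd) = 8c 97; tag = H(6f e4 1e 5c 5c 8c 97) = 80cc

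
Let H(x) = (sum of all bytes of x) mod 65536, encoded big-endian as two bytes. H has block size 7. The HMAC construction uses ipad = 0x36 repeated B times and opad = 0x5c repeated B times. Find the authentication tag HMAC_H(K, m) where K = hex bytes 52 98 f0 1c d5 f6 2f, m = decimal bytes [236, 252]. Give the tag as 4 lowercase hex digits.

040f

Key hex bytes 52 98 f0 1c d5 f6 2f is exactly B = 7 bytes: K' = 52 98 f0 1c d5 f6 2f.
K' ⊕ ipad = 64 ae c6 2a e3 c0 19.  K' ⊕ opad = 0e c4 ac 40 89 aa 73.
Inner input = (K'⊕ipad) ∥ m = 64 ae c6 2a e3 c0 19 ∥ ec fc.
Inner hash: sum = 100+174+198+42+227+192+25+236+252 = 1446 → 05 a6.
Outer input = (K'⊕opad) ∥ inner = 0e c4 ac 40 89 aa 73 ∥ 05 a6.
Outer hash (tag): sum = 14+196+172+64+137+170+115+5+166 = 1039 → 04 0f.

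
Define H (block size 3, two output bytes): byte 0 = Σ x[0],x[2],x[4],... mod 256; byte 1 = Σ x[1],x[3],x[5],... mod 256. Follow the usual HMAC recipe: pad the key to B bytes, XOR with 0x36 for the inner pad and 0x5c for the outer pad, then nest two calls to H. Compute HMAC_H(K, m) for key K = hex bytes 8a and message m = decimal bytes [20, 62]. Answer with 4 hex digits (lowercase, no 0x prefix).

7c8c

Key hex bytes 8a is 1 byte ≤ B = 3; zero-pad to 3 bytes: K' = 8a 00 00.
K' ⊕ ipad = bc 36 36.  K' ⊕ opad = d6 5c 5c.
Inner input = (K'⊕ipad) ∥ m = bc 36 36 ∥ 14 3e.
Inner hash: even-index sum = 304 mod 256 = 48; odd-index sum = 74 mod 256 = 74 → 30 4a.
Outer input = (K'⊕opad) ∥ inner = d6 5c 5c ∥ 30 4a.
Outer hash (tag): even-index sum = 380 mod 256 = 124; odd-index sum = 140 mod 256 = 140 → 7c 8c.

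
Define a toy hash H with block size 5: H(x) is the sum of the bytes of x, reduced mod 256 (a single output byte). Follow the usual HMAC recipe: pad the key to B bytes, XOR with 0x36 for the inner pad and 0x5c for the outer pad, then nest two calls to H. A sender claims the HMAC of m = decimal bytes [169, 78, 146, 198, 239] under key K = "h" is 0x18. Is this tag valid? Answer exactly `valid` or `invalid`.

valid

Key "h" = 68 is 1 byte ≤ B = 5; zero-pad to 5 bytes: K' = 68 00 00 00 00.
K' ⊕ ipad = 5e 36 36 36 36; K' ⊕ opad = 34 5c 5c 5c 5c.
Inner hash: sum = 94+54+54+54+54+169+78+146+198+239 = 1140; mod 256 = 116 → 74.
Outer hash (recomputed tag): sum = 52+92+92+92+92+116 = 536; mod 256 = 24 → 18.
Recomputed tag = 18; claimed = 18 → match.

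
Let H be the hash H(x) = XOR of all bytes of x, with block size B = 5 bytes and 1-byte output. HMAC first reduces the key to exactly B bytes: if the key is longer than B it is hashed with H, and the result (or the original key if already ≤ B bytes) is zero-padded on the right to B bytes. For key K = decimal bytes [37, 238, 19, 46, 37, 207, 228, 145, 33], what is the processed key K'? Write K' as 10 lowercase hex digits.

|K| = 9 > B = 5, so first hash the key.
H(K): XOR 25⊕ee⊕13⊕2e⊕25⊕cf⊕e4⊕91⊕21 = 48.
Zero-pad H(K) = 48 to 5 bytes: K' = 48 00 00 00 00.

4800000000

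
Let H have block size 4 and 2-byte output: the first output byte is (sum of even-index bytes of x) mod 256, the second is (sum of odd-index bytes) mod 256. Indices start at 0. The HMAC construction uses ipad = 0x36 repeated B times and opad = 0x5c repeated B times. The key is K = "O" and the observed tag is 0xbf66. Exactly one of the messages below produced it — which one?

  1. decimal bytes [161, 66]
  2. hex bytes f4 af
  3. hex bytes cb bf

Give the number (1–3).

Key "O" = 4f is 1 byte ≤ B = 4; zero-pad to 4 bytes: K' = 4f 00 00 00.
K' ⊕ ipad = 79 36 36 36; K' ⊕ opad = 13 5c 5c 5c.
m1: inner = H(79 36 36 36 a1 42) = 50 ae; tag = H(13 5c 5c 5c 50 ae) = bf66 ← matches
m2: inner = H(79 36 36 36 f4 af) = a3 1b; tag = H(13 5c 5c 5c a3 1b) = 12d3
m3: inner = H(79 36 36 36 cb bf) = 7a 2b; tag = H(13 5c 5c 5c 7a 2b) = e9e3

1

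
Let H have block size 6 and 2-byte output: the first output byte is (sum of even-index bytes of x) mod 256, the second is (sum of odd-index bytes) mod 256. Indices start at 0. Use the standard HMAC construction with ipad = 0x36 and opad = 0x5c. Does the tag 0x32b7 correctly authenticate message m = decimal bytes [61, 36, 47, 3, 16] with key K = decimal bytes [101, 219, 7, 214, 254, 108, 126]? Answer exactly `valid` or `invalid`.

valid

Key decimal bytes [101, 219, 7, 214, 254, 108, 126] = 65 db 07 d6 fe 6c 7e is 7 bytes > B = 6, so hash it first: H(key) = e8 1d, then zero-pad to 6 bytes: K' = e8 1d 00 00 00 00.
K' ⊕ ipad = de 2b 36 36 36 36; K' ⊕ opad = b4 41 5c 5c 5c 5c.
Inner hash: even-index sum = 454 mod 256 = 198; odd-index sum = 190 mod 256 = 190 → c6 be.
Outer hash (recomputed tag): even-index sum = 562 mod 256 = 50; odd-index sum = 439 mod 256 = 183 → 32 b7.
Recomputed tag = 32b7; claimed = 32b7 → match.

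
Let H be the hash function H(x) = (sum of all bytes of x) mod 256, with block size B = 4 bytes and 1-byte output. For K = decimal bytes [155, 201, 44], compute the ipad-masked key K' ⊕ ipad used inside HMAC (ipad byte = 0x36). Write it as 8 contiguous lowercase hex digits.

adff1a36

Key decimal bytes [155, 201, 44] = 9b c9 2c is 3 bytes ≤ B = 4; zero-pad to 4 bytes: K' = 9b c9 2c 00.
XOR each byte with 0x36: 9b⊕36=ad, c9⊕36=ff, 2c⊕36=1a, 00⊕36=36.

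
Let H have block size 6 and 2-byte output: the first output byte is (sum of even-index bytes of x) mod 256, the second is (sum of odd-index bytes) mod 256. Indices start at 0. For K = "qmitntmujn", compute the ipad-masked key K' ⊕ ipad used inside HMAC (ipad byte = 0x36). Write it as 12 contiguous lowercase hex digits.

290e36363636

Key "qmitntmujn" = 71 6d 69 74 6e 74 6d 75 6a 6e is 10 bytes > B = 6, so hash it first: H(key) = 1f 38, then zero-pad to 6 bytes: K' = 1f 38 00 00 00 00.
XOR each byte with 0x36: 1f⊕36=29, 38⊕36=0e, 00⊕36=36, 00⊕36=36, 00⊕36=36, 00⊕36=36.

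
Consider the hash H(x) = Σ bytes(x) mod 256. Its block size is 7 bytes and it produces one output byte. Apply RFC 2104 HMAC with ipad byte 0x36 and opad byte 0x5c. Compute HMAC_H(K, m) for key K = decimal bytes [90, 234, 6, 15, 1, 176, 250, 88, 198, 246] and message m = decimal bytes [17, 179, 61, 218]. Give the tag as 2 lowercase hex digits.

Key decimal bytes [90, 234, 6, 15, 1, 176, 250, 88, 198, 246] = 5a ea 06 0f 01 b0 fa 58 c6 f6 is 10 bytes > B = 7, so hash it first: H(key) = 18, then zero-pad to 7 bytes: K' = 18 00 00 00 00 00 00.
K' ⊕ ipad = 2e 36 36 36 36 36 36.  K' ⊕ opad = 44 5c 5c 5c 5c 5c 5c.
Inner input = (K'⊕ipad) ∥ m = 2e 36 36 36 36 36 36 ∥ 11 b3 3d da.
Inner hash: sum = 46+54+54+54+54+54+54+17+179+61+218 = 845; mod 256 = 77 → 4d.
Outer input = (K'⊕opad) ∥ inner = 44 5c 5c 5c 5c 5c 5c ∥ 4d.
Outer hash (tag): sum = 68+92+92+92+92+92+92+77 = 697; mod 256 = 185 → b9.

b9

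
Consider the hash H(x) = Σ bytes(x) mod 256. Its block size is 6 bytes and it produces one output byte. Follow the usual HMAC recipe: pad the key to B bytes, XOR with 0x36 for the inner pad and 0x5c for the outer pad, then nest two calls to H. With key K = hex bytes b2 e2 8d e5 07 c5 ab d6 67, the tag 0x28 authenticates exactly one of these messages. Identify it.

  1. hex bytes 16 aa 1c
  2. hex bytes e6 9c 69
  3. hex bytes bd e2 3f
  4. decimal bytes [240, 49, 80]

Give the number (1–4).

Key hex bytes b2 e2 8d e5 07 c5 ab d6 67 is 9 bytes > B = 6, so hash it first: H(key) = ba, then zero-pad to 6 bytes: K' = ba 00 00 00 00 00.
K' ⊕ ipad = 8c 36 36 36 36 36; K' ⊕ opad = e6 5c 5c 5c 5c 5c.
m1: inner = H(8c 36 36 36 36 36 16 aa 1c) = 76; tag = H(e6 5c 5c 5c 5c 5c 76) = 28 ← matches
m2: inner = H(8c 36 36 36 36 36 e6 9c 69) = 85; tag = H(e6 5c 5c 5c 5c 5c 85) = 37
m3: inner = H(8c 36 36 36 36 36 bd e2 3f) = 78; tag = H(e6 5c 5c 5c 5c 5c 78) = 2a
m4: inner = H(8c 36 36 36 36 36 f0 31 50) = 0b; tag = H(e6 5c 5c 5c 5c 5c 0b) = bd

1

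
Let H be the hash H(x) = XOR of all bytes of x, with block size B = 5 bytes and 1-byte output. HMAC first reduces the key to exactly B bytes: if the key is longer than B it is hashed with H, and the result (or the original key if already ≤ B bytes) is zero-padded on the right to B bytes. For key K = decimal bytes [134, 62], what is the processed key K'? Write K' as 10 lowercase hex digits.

863e000000

Key decimal bytes [134, 62] = 86 3e is 2 bytes ≤ B = 5; zero-pad to 5 bytes: K' = 86 3e 00 00 00.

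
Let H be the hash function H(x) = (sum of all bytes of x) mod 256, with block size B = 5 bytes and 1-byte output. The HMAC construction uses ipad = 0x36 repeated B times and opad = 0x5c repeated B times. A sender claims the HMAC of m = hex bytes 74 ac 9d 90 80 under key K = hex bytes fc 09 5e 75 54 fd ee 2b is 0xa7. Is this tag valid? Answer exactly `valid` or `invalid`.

Key hex bytes fc 09 5e 75 54 fd ee 2b is 8 bytes > B = 5, so hash it first: H(key) = 42, then zero-pad to 5 bytes: K' = 42 00 00 00 00.
K' ⊕ ipad = 74 36 36 36 36; K' ⊕ opad = 1e 5c 5c 5c 5c.
Inner hash: sum = 116+54+54+54+54+116+172+157+144+128 = 1049; mod 256 = 25 → 19.
Outer hash (recomputed tag): sum = 30+92+92+92+92+25 = 423; mod 256 = 167 → a7.
Recomputed tag = a7; claimed = a7 → match.

valid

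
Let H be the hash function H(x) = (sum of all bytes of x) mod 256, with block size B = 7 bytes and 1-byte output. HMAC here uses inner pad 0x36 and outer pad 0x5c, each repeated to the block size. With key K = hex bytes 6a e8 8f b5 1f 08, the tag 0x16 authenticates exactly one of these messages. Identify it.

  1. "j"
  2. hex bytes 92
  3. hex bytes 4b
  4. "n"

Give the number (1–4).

1

Key hex bytes 6a e8 8f b5 1f 08 is 6 bytes ≤ B = 7; zero-pad to 7 bytes: K' = 6a e8 8f b5 1f 08 00.
K' ⊕ ipad = 5c de b9 83 29 3e 36; K' ⊕ opad = 36 b4 d3 e9 43 54 5c.
m1: inner = H(5c de b9 83 29 3e 36 6a) = 7d; tag = H(36 b4 d3 e9 43 54 5c 7d) = 16 ← matches
m2: inner = H(5c de b9 83 29 3e 36 92) = a5; tag = H(36 b4 d3 e9 43 54 5c a5) = 3e
m3: inner = H(5c de b9 83 29 3e 36 4b) = 5e; tag = H(36 b4 d3 e9 43 54 5c 5e) = f7
m4: inner = H(5c de b9 83 29 3e 36 6e) = 81; tag = H(36 b4 d3 e9 43 54 5c 81) = 1a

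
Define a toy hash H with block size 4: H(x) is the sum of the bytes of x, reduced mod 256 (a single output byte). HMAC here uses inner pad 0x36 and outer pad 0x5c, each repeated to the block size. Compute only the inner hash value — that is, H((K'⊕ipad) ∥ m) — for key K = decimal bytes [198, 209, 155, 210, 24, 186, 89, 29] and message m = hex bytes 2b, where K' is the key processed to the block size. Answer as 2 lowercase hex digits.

47

Key decimal bytes [198, 209, 155, 210, 24, 186, 89, 29] = c6 d1 9b d2 18 ba 59 1d is 8 bytes > B = 4, so hash it first: H(key) = 4c, then zero-pad to 4 bytes: K' = 4c 00 00 00.
K' ⊕ ipad = 7a 36 36 36.
Inner input = 7a 36 36 36 ∥ 2b.
Inner hash: sum = 122+54+54+54+43 = 327; mod 256 = 71 → 47.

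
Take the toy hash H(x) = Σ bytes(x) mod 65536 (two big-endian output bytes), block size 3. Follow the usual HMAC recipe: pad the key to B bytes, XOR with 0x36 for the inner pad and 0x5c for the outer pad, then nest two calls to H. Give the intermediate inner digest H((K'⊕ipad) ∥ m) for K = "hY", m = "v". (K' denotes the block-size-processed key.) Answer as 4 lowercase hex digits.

Key "hY" = 68 59 is 2 bytes ≤ B = 3; zero-pad to 3 bytes: K' = 68 59 00.
K' ⊕ ipad = 5e 6f 36.
Inner input = 5e 6f 36 ∥ 76.
Inner hash: sum = 94+111+54+118 = 377 → 01 79.

0179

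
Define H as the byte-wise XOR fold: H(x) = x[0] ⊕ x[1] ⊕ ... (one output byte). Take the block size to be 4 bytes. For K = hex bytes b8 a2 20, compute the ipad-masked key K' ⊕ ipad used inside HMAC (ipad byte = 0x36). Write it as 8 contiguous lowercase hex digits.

Key hex bytes b8 a2 20 is 3 bytes ≤ B = 4; zero-pad to 4 bytes: K' = b8 a2 20 00.
XOR each byte with 0x36: b8⊕36=8e, a2⊕36=94, 20⊕36=16, 00⊕36=36.

8e941636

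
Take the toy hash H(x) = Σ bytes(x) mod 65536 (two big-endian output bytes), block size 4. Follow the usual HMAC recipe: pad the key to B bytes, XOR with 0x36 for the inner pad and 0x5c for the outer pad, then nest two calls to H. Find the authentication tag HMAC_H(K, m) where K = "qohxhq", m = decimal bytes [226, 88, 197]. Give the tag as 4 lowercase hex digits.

Key "qohxhq" = 71 6f 68 78 68 71 is 6 bytes > B = 4, so hash it first: H(key) = 02 99, then zero-pad to 4 bytes: K' = 02 99 00 00.
K' ⊕ ipad = 34 af 36 36.  K' ⊕ opad = 5e c5 5c 5c.
Inner input = (K'⊕ipad) ∥ m = 34 af 36 36 ∥ e2 58 c5.
Inner hash: sum = 52+175+54+54+226+88+197 = 846 → 03 4e.
Outer input = (K'⊕opad) ∥ inner = 5e c5 5c 5c ∥ 03 4e.
Outer hash (tag): sum = 94+197+92+92+3+78 = 556 → 02 2c.

022c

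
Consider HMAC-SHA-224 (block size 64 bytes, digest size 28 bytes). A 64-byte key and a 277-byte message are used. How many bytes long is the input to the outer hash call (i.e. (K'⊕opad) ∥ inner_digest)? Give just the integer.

92

Key is 64 ≤ 64 bytes, zero-padded: |K'| = 64.
Outer input = (K'⊕opad) ∥ H(inner) → 64 + 28 = 92 bytes.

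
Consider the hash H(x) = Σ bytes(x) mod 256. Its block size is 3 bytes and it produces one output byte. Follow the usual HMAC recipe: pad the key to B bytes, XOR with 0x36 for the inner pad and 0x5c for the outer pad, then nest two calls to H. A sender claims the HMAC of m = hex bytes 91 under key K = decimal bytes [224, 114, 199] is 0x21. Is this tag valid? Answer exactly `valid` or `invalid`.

valid

Key decimal bytes [224, 114, 199] = e0 72 c7 is exactly B = 3 bytes: K' = e0 72 c7.
K' ⊕ ipad = d6 44 f1; K' ⊕ opad = bc 2e 9b.
Inner hash: sum = 214+68+241+145 = 668; mod 256 = 156 → 9c.
Outer hash (recomputed tag): sum = 188+46+155+156 = 545; mod 256 = 33 → 21.
Recomputed tag = 21; claimed = 21 → match.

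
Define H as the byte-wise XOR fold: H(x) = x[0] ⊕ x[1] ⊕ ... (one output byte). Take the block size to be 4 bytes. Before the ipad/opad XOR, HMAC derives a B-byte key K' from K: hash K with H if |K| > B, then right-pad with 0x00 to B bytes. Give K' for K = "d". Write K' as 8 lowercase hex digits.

Key "d" = 64 is 1 byte ≤ B = 4; zero-pad to 4 bytes: K' = 64 00 00 00.

64000000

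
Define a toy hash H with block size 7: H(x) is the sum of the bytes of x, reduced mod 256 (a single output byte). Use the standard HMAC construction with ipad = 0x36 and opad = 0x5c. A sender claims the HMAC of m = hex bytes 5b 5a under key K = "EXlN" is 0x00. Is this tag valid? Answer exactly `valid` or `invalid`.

Key "EXlN" = 45 58 6c 4e is 4 bytes ≤ B = 7; zero-pad to 7 bytes: K' = 45 58 6c 4e 00 00 00.
K' ⊕ ipad = 73 6e 5a 78 36 36 36; K' ⊕ opad = 19 04 30 12 5c 5c 5c.
Inner hash: sum = 115+110+90+120+54+54+54+91+90 = 778; mod 256 = 10 → 0a.
Outer hash (recomputed tag): sum = 25+4+48+18+92+92+92+10 = 381; mod 256 = 125 → 7d.
Recomputed tag = 7d; claimed = 00 → mismatch.

invalid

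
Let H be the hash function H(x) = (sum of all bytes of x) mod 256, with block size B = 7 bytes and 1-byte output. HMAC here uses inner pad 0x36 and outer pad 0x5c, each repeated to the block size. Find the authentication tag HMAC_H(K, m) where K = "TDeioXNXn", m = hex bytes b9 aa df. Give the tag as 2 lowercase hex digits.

Key "TDeioXNXn" = 54 44 65 69 6f 58 4e 58 6e is 9 bytes > B = 7, so hash it first: H(key) = 41, then zero-pad to 7 bytes: K' = 41 00 00 00 00 00 00.
K' ⊕ ipad = 77 36 36 36 36 36 36.  K' ⊕ opad = 1d 5c 5c 5c 5c 5c 5c.
Inner input = (K'⊕ipad) ∥ m = 77 36 36 36 36 36 36 ∥ b9 aa df.
Inner hash: sum = 119+54+54+54+54+54+54+185+170+223 = 1021; mod 256 = 253 → fd.
Outer input = (K'⊕opad) ∥ inner = 1d 5c 5c 5c 5c 5c 5c ∥ fd.
Outer hash (tag): sum = 29+92+92+92+92+92+92+253 = 834; mod 256 = 66 → 42.

42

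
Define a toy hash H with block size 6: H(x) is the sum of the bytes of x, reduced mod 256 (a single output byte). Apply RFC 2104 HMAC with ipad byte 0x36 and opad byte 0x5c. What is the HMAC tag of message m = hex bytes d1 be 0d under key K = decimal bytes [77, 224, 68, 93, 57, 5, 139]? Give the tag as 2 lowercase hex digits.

Key decimal bytes [77, 224, 68, 93, 57, 5, 139] = 4d e0 44 5d 39 05 8b is 7 bytes > B = 6, so hash it first: H(key) = 97, then zero-pad to 6 bytes: K' = 97 00 00 00 00 00.
K' ⊕ ipad = a1 36 36 36 36 36.  K' ⊕ opad = cb 5c 5c 5c 5c 5c.
Inner input = (K'⊕ipad) ∥ m = a1 36 36 36 36 36 ∥ d1 be 0d.
Inner hash: sum = 161+54+54+54+54+54+209+190+13 = 843; mod 256 = 75 → 4b.
Outer input = (K'⊕opad) ∥ inner = cb 5c 5c 5c 5c 5c ∥ 4b.
Outer hash (tag): sum = 203+92+92+92+92+92+75 = 738; mod 256 = 226 → e2.

e2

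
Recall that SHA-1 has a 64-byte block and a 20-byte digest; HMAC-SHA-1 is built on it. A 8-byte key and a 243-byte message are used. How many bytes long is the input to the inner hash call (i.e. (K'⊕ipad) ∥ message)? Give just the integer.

Key is 8 ≤ 64 bytes, zero-padded: |K'| = 64.
Inner input = (K'⊕ipad) ∥ m → 64 + 243 = 307 bytes.

307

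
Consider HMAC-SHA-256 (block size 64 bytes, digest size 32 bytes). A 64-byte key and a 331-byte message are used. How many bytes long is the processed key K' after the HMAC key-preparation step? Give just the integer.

64

Key is 64 ≤ 64 bytes, zero-padded: |K'| = 64.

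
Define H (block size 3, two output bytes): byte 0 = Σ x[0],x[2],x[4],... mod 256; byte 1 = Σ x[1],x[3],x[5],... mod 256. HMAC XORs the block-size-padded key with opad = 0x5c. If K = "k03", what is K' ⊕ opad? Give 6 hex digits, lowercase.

376c6f

Key "k03" = 6b 30 33 is exactly B = 3 bytes: K' = 6b 30 33.
XOR each byte with 0x5c: 6b⊕5c=37, 30⊕5c=6c, 33⊕5c=6f.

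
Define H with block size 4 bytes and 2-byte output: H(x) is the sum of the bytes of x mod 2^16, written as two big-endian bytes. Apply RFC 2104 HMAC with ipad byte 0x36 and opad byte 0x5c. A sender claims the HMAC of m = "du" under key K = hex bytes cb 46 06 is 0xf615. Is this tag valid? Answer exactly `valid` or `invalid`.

invalid

Key hex bytes cb 46 06 is 3 bytes ≤ B = 4; zero-pad to 4 bytes: K' = cb 46 06 00.
K' ⊕ ipad = fd 70 30 36; K' ⊕ opad = 97 1a 5a 5c.
Inner hash: sum = 253+112+48+54+100+117 = 684 → 02 ac.
Outer hash (recomputed tag): sum = 151+26+90+92+2+172 = 533 → 02 15.
Recomputed tag = 0215; claimed = f615 → mismatch.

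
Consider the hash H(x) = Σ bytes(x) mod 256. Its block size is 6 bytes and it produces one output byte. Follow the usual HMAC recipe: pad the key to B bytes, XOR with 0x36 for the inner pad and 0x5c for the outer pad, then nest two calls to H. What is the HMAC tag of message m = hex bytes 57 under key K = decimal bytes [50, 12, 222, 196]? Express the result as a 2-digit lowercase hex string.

Key decimal bytes [50, 12, 222, 196] = 32 0c de c4 is 4 bytes ≤ B = 6; zero-pad to 6 bytes: K' = 32 0c de c4 00 00.
K' ⊕ ipad = 04 3a e8 f2 36 36.  K' ⊕ opad = 6e 50 82 98 5c 5c.
Inner input = (K'⊕ipad) ∥ m = 04 3a e8 f2 36 36 ∥ 57.
Inner hash: sum = 4+58+232+242+54+54+87 = 731; mod 256 = 219 → db.
Outer input = (K'⊕opad) ∥ inner = 6e 50 82 98 5c 5c ∥ db.
Outer hash (tag): sum = 110+80+130+152+92+92+219 = 875; mod 256 = 107 → 6b.

6b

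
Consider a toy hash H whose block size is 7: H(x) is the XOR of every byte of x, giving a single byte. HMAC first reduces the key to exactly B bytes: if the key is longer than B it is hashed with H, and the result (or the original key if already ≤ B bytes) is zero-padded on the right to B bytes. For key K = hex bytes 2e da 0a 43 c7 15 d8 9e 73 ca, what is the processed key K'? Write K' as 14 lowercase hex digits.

90000000000000

|K| = 10 > B = 7, so first hash the key.
H(K): XOR 2e⊕da⊕0a⊕43⊕c7⊕15⊕d8⊕9e⊕73⊕ca = 90.
Zero-pad H(K) = 90 to 7 bytes: K' = 90 00 00 00 00 00 00.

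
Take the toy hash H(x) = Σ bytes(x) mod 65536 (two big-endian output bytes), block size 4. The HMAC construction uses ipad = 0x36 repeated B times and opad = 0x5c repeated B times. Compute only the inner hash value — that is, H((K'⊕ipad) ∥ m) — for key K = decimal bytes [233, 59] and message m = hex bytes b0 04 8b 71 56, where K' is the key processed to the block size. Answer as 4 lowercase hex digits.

Key decimal bytes [233, 59] = e9 3b is 2 bytes ≤ B = 4; zero-pad to 4 bytes: K' = e9 3b 00 00.
K' ⊕ ipad = df 0d 36 36.
Inner input = df 0d 36 36 ∥ b0 04 8b 71 56.
Inner hash: sum = 223+13+54+54+176+4+139+113+86 = 862 → 03 5e.

035e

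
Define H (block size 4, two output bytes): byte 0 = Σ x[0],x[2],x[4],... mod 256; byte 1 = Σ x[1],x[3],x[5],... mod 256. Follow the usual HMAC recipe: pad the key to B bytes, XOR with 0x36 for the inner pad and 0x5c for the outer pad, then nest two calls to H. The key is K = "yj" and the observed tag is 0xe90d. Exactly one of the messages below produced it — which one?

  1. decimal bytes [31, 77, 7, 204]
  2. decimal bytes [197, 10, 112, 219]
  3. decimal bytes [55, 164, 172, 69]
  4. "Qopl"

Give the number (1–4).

3

Key "yj" = 79 6a is 2 bytes ≤ B = 4; zero-pad to 4 bytes: K' = 79 6a 00 00.
K' ⊕ ipad = 4f 5c 36 36; K' ⊕ opad = 25 36 5c 5c.
m1: inner = H(4f 5c 36 36 1f 4d 07 cc) = ab ab; tag = H(25 36 5c 5c ab ab) = 2c3d
m2: inner = H(4f 5c 36 36 c5 0a 70 db) = ba 77; tag = H(25 36 5c 5c ba 77) = 3b09
m3: inner = H(4f 5c 36 36 37 a4 ac 45) = 68 7b; tag = H(25 36 5c 5c 68 7b) = e90d ← matches
m4: inner = H(4f 5c 36 36 51 6f 70 6c) = 46 6d; tag = H(25 36 5c 5c 46 6d) = c7ff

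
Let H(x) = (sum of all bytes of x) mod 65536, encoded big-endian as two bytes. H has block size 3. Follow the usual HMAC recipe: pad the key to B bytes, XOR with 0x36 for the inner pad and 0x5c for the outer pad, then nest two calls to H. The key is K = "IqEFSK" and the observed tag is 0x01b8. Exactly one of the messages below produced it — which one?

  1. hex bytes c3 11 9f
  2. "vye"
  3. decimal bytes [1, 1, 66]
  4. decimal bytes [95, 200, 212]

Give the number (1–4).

Key "IqEFSK" = 49 71 45 46 53 4b is 6 bytes > B = 3, so hash it first: H(key) = 01 e3, then zero-pad to 3 bytes: K' = 01 e3 00.
K' ⊕ ipad = 37 d5 36; K' ⊕ opad = 5d bf 5c.
m1: inner = H(37 d5 36 c3 11 9f) = 02 b5; tag = H(5d bf 5c 02 b5) = 022f
m2: inner = H(37 d5 36 76 79 65) = 02 96; tag = H(5d bf 5c 02 96) = 0210
m3: inner = H(37 d5 36 01 01 42) = 01 86; tag = H(5d bf 5c 01 86) = 01ff
m4: inner = H(37 d5 36 5f c8 d4) = 03 3d; tag = H(5d bf 5c 03 3d) = 01b8 ← matches

4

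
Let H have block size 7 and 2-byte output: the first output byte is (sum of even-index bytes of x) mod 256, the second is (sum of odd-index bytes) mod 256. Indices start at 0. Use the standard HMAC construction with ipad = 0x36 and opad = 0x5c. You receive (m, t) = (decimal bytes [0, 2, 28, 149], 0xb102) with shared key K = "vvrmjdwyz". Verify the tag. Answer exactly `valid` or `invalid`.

valid

Key "vvrmjdwyz" = 76 76 72 6d 6a 64 77 79 7a is 9 bytes > B = 7, so hash it first: H(key) = 43 c0, then zero-pad to 7 bytes: K' = 43 c0 00 00 00 00 00.
K' ⊕ ipad = 75 f6 36 36 36 36 36; K' ⊕ opad = 1f 9c 5c 5c 5c 5c 5c.
Inner hash: even-index sum = 430 mod 256 = 174; odd-index sum = 382 mod 256 = 126 → ae 7e.
Outer hash (recomputed tag): even-index sum = 433 mod 256 = 177; odd-index sum = 514 mod 256 = 2 → b1 02.
Recomputed tag = b102; claimed = b102 → match.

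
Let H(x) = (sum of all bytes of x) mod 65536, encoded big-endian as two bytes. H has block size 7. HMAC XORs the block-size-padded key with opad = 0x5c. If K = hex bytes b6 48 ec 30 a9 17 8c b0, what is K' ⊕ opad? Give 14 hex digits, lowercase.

Key hex bytes b6 48 ec 30 a9 17 8c b0 is 8 bytes > B = 7, so hash it first: H(key) = 04 16, then zero-pad to 7 bytes: K' = 04 16 00 00 00 00 00.
XOR each byte with 0x5c: 04⊕5c=58, 16⊕5c=4a, 00⊕5c=5c, 00⊕5c=5c, 00⊕5c=5c, 00⊕5c=5c, 00⊕5c=5c.

584a5c5c5c5c5c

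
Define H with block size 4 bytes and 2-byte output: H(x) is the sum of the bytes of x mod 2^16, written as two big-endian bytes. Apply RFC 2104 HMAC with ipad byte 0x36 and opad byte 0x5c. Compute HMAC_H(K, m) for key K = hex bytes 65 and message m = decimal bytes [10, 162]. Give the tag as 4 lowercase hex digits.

Key hex bytes 65 is 1 byte ≤ B = 4; zero-pad to 4 bytes: K' = 65 00 00 00.
K' ⊕ ipad = 53 36 36 36.  K' ⊕ opad = 39 5c 5c 5c.
Inner input = (K'⊕ipad) ∥ m = 53 36 36 36 ∥ 0a a2.
Inner hash: sum = 83+54+54+54+10+162 = 417 → 01 a1.
Outer input = (K'⊕opad) ∥ inner = 39 5c 5c 5c ∥ 01 a1.
Outer hash (tag): sum = 57+92+92+92+1+161 = 495 → 01 ef.

01ef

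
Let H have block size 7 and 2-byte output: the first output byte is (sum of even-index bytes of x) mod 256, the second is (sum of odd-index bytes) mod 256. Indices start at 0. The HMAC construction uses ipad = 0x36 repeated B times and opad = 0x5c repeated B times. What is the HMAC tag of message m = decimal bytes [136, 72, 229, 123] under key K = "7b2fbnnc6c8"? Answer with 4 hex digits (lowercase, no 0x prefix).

b24e

Key "7b2fbnnc6c8" = 37 62 32 66 62 6e 6e 63 36 63 38 is 11 bytes > B = 7, so hash it first: H(key) = a7 fc, then zero-pad to 7 bytes: K' = a7 fc 00 00 00 00 00.
K' ⊕ ipad = 91 ca 36 36 36 36 36.  K' ⊕ opad = fb a0 5c 5c 5c 5c 5c.
Inner input = (K'⊕ipad) ∥ m = 91 ca 36 36 36 36 36 ∥ 88 48 e5 7b.
Inner hash: even-index sum = 502 mod 256 = 246; odd-index sum = 675 mod 256 = 163 → f6 a3.
Outer input = (K'⊕opad) ∥ inner = fb a0 5c 5c 5c 5c 5c ∥ f6 a3.
Outer hash (tag): even-index sum = 690 mod 256 = 178; odd-index sum = 590 mod 256 = 78 → b2 4e.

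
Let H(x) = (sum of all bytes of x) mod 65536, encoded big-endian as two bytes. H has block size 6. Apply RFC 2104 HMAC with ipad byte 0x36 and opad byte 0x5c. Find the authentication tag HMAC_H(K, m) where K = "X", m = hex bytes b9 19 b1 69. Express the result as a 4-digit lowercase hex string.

Key "X" = 58 is 1 byte ≤ B = 6; zero-pad to 6 bytes: K' = 58 00 00 00 00 00.
K' ⊕ ipad = 6e 36 36 36 36 36.  K' ⊕ opad = 04 5c 5c 5c 5c 5c.
Inner input = (K'⊕ipad) ∥ m = 6e 36 36 36 36 36 ∥ b9 19 b1 69.
Inner hash: sum = 110+54+54+54+54+54+185+25+177+105 = 872 → 03 68.
Outer input = (K'⊕opad) ∥ inner = 04 5c 5c 5c 5c 5c ∥ 03 68.
Outer hash (tag): sum = 4+92+92+92+92+92+3+104 = 571 → 02 3b.

023b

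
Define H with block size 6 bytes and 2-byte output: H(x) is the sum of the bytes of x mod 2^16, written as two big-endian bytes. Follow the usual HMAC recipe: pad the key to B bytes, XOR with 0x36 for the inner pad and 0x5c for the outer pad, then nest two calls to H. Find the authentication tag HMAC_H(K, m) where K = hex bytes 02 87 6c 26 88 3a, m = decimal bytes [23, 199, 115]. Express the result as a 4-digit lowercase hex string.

Key hex bytes 02 87 6c 26 88 3a is exactly B = 6 bytes: K' = 02 87 6c 26 88 3a.
K' ⊕ ipad = 34 b1 5a 10 be 0c.  K' ⊕ opad = 5e db 30 7a d4 66.
Inner input = (K'⊕ipad) ∥ m = 34 b1 5a 10 be 0c ∥ 17 c7 73.
Inner hash: sum = 52+177+90+16+190+12+23+199+115 = 874 → 03 6a.
Outer input = (K'⊕opad) ∥ inner = 5e db 30 7a d4 66 ∥ 03 6a.
Outer hash (tag): sum = 94+219+48+122+212+102+3+106 = 906 → 03 8a.

038a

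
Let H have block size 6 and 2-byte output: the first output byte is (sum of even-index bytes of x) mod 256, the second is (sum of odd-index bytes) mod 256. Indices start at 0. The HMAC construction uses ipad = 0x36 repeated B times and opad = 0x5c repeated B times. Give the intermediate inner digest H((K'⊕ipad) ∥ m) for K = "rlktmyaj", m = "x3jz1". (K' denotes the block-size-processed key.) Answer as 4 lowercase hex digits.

Key "rlktmyaj" = 72 6c 6b 74 6d 79 61 6a is 8 bytes > B = 6, so hash it first: H(key) = ab c3, then zero-pad to 6 bytes: K' = ab c3 00 00 00 00.
K' ⊕ ipad = 9d f5 36 36 36 36.
Inner input = 9d f5 36 36 36 36 ∥ 78 33 6a 7a 31.
Inner hash: even-index sum = 540 mod 256 = 28; odd-index sum = 526 mod 256 = 14 → 1c 0e.

1c0e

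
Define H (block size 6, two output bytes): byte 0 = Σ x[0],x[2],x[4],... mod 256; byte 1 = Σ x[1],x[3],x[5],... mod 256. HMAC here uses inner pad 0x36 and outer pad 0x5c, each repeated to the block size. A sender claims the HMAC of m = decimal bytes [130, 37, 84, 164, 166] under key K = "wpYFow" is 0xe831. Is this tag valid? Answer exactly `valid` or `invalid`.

valid

Key "wpYFow" = 77 70 59 46 6f 77 is exactly B = 6 bytes: K' = 77 70 59 46 6f 77.
K' ⊕ ipad = 41 46 6f 70 59 41; K' ⊕ opad = 2b 2c 05 1a 33 2b.
Inner hash: even-index sum = 645 mod 256 = 133; odd-index sum = 448 mod 256 = 192 → 85 c0.
Outer hash (recomputed tag): even-index sum = 232 mod 256 = 232; odd-index sum = 305 mod 256 = 49 → e8 31.
Recomputed tag = e831; claimed = e831 → match.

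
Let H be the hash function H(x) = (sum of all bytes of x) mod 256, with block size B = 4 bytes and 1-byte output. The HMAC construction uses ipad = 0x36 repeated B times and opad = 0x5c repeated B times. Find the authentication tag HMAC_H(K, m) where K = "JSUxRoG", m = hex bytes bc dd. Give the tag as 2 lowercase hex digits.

Key "JSUxRoG" = 4a 53 55 78 52 6f 47 is 7 bytes > B = 4, so hash it first: H(key) = 72, then zero-pad to 4 bytes: K' = 72 00 00 00.
K' ⊕ ipad = 44 36 36 36.  K' ⊕ opad = 2e 5c 5c 5c.
Inner input = (K'⊕ipad) ∥ m = 44 36 36 36 ∥ bc dd.
Inner hash: sum = 68+54+54+54+188+221 = 639; mod 256 = 127 → 7f.
Outer input = (K'⊕opad) ∥ inner = 2e 5c 5c 5c ∥ 7f.
Outer hash (tag): sum = 46+92+92+92+127 = 449; mod 256 = 193 → c1.

c1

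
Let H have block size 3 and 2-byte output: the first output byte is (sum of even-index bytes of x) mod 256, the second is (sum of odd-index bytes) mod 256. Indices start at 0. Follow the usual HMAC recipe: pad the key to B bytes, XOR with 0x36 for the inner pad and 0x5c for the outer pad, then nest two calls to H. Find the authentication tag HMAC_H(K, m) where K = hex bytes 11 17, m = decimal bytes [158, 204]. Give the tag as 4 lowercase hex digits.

6874

Key hex bytes 11 17 is 2 bytes ≤ B = 3; zero-pad to 3 bytes: K' = 11 17 00.
K' ⊕ ipad = 27 21 36.  K' ⊕ opad = 4d 4b 5c.
Inner input = (K'⊕ipad) ∥ m = 27 21 36 ∥ 9e cc.
Inner hash: even-index sum = 297 mod 256 = 41; odd-index sum = 191 mod 256 = 191 → 29 bf.
Outer input = (K'⊕opad) ∥ inner = 4d 4b 5c ∥ 29 bf.
Outer hash (tag): even-index sum = 360 mod 256 = 104; odd-index sum = 116 mod 256 = 116 → 68 74.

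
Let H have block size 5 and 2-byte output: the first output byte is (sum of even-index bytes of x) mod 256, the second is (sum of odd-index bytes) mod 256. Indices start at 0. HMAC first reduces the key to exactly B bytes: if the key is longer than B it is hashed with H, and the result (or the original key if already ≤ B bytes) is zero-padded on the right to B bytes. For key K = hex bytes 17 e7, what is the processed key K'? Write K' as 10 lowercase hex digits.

17e7000000

Key hex bytes 17 e7 is 2 bytes ≤ B = 5; zero-pad to 5 bytes: K' = 17 e7 00 00 00.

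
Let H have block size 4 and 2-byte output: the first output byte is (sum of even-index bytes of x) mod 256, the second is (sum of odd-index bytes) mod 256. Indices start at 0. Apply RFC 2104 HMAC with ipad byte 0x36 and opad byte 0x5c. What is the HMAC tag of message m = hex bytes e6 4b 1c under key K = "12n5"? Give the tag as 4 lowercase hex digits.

Key "12n5" = 31 32 6e 35 is exactly B = 4 bytes: K' = 31 32 6e 35.
K' ⊕ ipad = 07 04 58 03.  K' ⊕ opad = 6d 6e 32 69.
Inner input = (K'⊕ipad) ∥ m = 07 04 58 03 ∥ e6 4b 1c.
Inner hash: even-index sum = 353 mod 256 = 97; odd-index sum = 82 mod 256 = 82 → 61 52.
Outer input = (K'⊕opad) ∥ inner = 6d 6e 32 69 ∥ 61 52.
Outer hash (tag): even-index sum = 256 mod 256 = 0; odd-index sum = 297 mod 256 = 41 → 00 29.

0029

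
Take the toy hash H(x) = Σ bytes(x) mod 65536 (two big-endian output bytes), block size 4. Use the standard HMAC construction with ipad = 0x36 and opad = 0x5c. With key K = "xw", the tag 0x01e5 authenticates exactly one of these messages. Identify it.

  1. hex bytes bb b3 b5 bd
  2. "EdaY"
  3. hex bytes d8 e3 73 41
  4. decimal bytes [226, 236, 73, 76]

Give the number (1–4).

1

Key "xw" = 78 77 is 2 bytes ≤ B = 4; zero-pad to 4 bytes: K' = 78 77 00 00.
K' ⊕ ipad = 4e 41 36 36; K' ⊕ opad = 24 2b 5c 5c.
m1: inner = H(4e 41 36 36 bb b3 b5 bd) = 03 db; tag = H(24 2b 5c 5c 03 db) = 01e5 ← matches
m2: inner = H(4e 41 36 36 45 64 61 59) = 02 5e; tag = H(24 2b 5c 5c 02 5e) = 0167
m3: inner = H(4e 41 36 36 d8 e3 73 41) = 03 6a; tag = H(24 2b 5c 5c 03 6a) = 0174
m4: inner = H(4e 41 36 36 e2 ec 49 4c) = 03 5e; tag = H(24 2b 5c 5c 03 5e) = 0168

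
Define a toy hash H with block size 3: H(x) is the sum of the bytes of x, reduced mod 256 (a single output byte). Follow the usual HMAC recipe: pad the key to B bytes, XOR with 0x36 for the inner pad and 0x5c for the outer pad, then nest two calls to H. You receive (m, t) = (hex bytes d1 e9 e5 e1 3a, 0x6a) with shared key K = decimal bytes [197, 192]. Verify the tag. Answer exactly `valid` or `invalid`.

valid

Key decimal bytes [197, 192] = c5 c0 is 2 bytes ≤ B = 3; zero-pad to 3 bytes: K' = c5 c0 00.
K' ⊕ ipad = f3 f6 36; K' ⊕ opad = 99 9c 5c.
Inner hash: sum = 243+246+54+209+233+229+225+58 = 1497; mod 256 = 217 → d9.
Outer hash (recomputed tag): sum = 153+156+92+217 = 618; mod 256 = 106 → 6a.
Recomputed tag = 6a; claimed = 6a → match.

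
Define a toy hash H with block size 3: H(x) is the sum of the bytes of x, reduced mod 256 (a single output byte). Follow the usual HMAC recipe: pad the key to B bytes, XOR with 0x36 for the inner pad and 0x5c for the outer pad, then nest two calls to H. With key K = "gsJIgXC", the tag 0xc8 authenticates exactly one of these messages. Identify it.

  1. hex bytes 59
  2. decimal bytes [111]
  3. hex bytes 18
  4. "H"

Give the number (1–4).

Key "gsJIgXC" = 67 73 4a 49 67 58 43 is 7 bytes > B = 3, so hash it first: H(key) = 6f, then zero-pad to 3 bytes: K' = 6f 00 00.
K' ⊕ ipad = 59 36 36; K' ⊕ opad = 33 5c 5c.
m1: inner = H(59 36 36 59) = 1e; tag = H(33 5c 5c 1e) = 09
m2: inner = H(59 36 36 6f) = 34; tag = H(33 5c 5c 34) = 1f
m3: inner = H(59 36 36 18) = dd; tag = H(33 5c 5c dd) = c8 ← matches
m4: inner = H(59 36 36 48) = 0d; tag = H(33 5c 5c 0d) = f8

3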